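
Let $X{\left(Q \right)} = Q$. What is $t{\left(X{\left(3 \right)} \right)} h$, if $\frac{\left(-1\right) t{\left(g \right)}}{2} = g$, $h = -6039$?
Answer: $36234$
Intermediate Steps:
$t{\left(g \right)} = - 2 g$
$t{\left(X{\left(3 \right)} \right)} h = \left(-2\right) 3 \left(-6039\right) = \left(-6\right) \left(-6039\right) = 36234$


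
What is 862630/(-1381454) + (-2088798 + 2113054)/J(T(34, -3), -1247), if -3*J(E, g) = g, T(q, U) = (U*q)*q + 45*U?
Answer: 49724972531/861336569 ≈ 57.730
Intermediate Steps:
T(q, U) = 45*U + U*q² (T(q, U) = U*q² + 45*U = 45*U + U*q²)
J(E, g) = -g/3
862630/(-1381454) + (-2088798 + 2113054)/J(T(34, -3), -1247) = 862630/(-1381454) + (-2088798 + 2113054)/((-⅓*(-1247))) = 862630*(-1/1381454) + 24256/(1247/3) = -431315/690727 + 24256*(3/1247) = -431315/690727 + 72768/1247 = 49724972531/861336569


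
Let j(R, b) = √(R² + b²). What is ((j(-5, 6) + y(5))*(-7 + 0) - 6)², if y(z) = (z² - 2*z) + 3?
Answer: 20413 + 1848*√61 ≈ 34846.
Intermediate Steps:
y(z) = 3 + z² - 2*z
((j(-5, 6) + y(5))*(-7 + 0) - 6)² = ((√((-5)² + 6²) + (3 + 5² - 2*5))*(-7 + 0) - 6)² = ((√(25 + 36) + (3 + 25 - 10))*(-7) - 6)² = ((√61 + 18)*(-7) - 6)² = ((18 + √61)*(-7) - 6)² = ((-126 - 7*√61) - 6)² = (-132 - 7*√61)²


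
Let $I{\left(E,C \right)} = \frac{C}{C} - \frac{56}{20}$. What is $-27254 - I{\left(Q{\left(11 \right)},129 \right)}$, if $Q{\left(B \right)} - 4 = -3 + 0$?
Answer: $- \frac{136261}{5} \approx -27252.0$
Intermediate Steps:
$Q{\left(B \right)} = 1$ ($Q{\left(B \right)} = 4 + \left(-3 + 0\right) = 4 - 3 = 1$)
$I{\left(E,C \right)} = - \frac{9}{5}$ ($I{\left(E,C \right)} = 1 - \frac{14}{5} = - \frac{9}{5}$)
$-27254 - I{\left(Q{\left(11 \right)},129 \right)} = -27254 - - \frac{9}{5} = -27254 + \frac{9}{5} = - \frac{136261}{5}$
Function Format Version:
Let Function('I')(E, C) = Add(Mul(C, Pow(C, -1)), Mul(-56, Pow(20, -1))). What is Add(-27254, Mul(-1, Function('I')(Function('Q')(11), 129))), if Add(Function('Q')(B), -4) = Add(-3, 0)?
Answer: Rational(-136261, 5) ≈ -27252.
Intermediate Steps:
Function('Q')(B) = 1 (Function('Q')(B) = Add(4, Add(-3, 0)) = Add(4, -3) = 1)
Function('I')(E, C) = Rational(-9, 5) (Function('I')(E, C) = Add(1, Mul(-56, Rational(1, 20))) = Add(1, Rational(-14, 5)) = Rational(-9, 5))
Add(-27254, Mul(-1, Function('I')(Function('Q')(11), 129))) = Add(-27254, Mul(-1, Rational(-9, 5))) = Add(-27254, Rational(9, 5)) = Rational(-136261, 5)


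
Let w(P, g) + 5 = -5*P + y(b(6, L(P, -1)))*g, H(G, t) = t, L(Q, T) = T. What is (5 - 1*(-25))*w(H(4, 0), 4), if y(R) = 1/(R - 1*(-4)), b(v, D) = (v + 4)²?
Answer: -1935/13 ≈ -148.85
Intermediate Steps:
b(v, D) = (4 + v)²
y(R) = 1/(4 + R) (y(R) = 1/(R + 4) = 1/(4 + R))
w(P, g) = -5 - 5*P + g/104 (w(P, g) = -5 + (-5*P + g/(4 + (4 + 6)²)) = -5 + (-5*P + g/(4 + 10²)) = -5 + (-5*P + g/(4 + 100)) = -5 + (-5*P + g/104) = -5 - 5*P + g/104)
(5 - 1*(-25))*w(H(4, 0), 4) = (5 - 1*(-25))*(-5 - 5*0 + (1/104)*4) = (5 + 25)*(-5 + 0 + 1/26) = 30*(-129/26) = -1935/13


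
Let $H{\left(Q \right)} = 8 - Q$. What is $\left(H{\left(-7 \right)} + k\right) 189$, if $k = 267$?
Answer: $53298$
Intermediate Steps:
$\left(H{\left(-7 \right)} + k\right) 189 = \left(\left(8 - -7\right) + 267\right) 189 = \left(\left(8 + 7\right) + 267\right) 189 = \left(15 + 267\right) 189 = 282 \cdot 189 = 53298$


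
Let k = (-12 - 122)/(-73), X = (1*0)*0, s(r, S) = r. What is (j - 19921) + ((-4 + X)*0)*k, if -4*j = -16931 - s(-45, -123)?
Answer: -31399/2 ≈ -15700.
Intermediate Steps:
X = 0 (X = 0*0 = 0)
j = 8443/2 (j = -(-16931 - 1*(-45))/4 = -(-16931 + 45)/4 = -¼*(-16886) = 8443/2 ≈ 4221.5)
k = 134/73 (k = -134*(-1/73) = 134/73 ≈ 1.8356)
(j - 19921) + ((-4 + X)*0)*k = (8443/2 - 19921) + ((-4 + 0)*0)*(134/73) = -31399/2 - 4*0*(134/73) = -31399/2 + 0*(134/73) = -31399/2 + 0 = -31399/2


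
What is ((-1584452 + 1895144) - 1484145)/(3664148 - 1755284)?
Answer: -391151/636288 ≈ -0.61474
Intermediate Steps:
((-1584452 + 1895144) - 1484145)/(3664148 - 1755284) = (310692 - 1484145)/1908864 = -1173453*1/1908864 = -391151/636288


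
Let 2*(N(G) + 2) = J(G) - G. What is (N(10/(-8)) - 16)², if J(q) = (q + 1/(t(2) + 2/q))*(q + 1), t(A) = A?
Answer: 314721/1024 ≈ 307.34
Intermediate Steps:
J(q) = (1 + q)*(q + 1/(2 + 2/q)) (J(q) = (q + 1/(2 + 2/q))*(q + 1) = (q + 1/(2 + 2/q))*(1 + q) = (1 + q)*(q + 1/(2 + 2/q)))
N(G) = -2 - G/2 + G*(3 + 2*G)/4 (N(G) = -2 + (G*(3 + 2*G)/2 - G)/2 = -2 + (-G + G*(3 + 2*G)/2)/2 = -2 + (-G/2 + G*(3 + 2*G)/4) = -2 - G/2 + G*(3 + 2*G)/4)
(N(10/(-8)) - 16)² = ((-2 + (10/(-8))²/2 + (10/(-8))/4) - 16)² = ((-2 + (10*(-⅛))²/2 + (10*(-⅛))/4) - 16)² = ((-2 + (-5/4)²/2 + (¼)*(-5/4)) - 16)² = ((-2 + (½)*(25/16) - 5/16) - 16)² = ((-2 + 25/32 - 5/16) - 16)² = (-49/32 - 16)² = (-561/32)² = 314721/1024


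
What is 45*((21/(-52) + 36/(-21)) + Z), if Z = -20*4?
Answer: -1345095/364 ≈ -3695.3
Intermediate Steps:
Z = -80
45*((21/(-52) + 36/(-21)) + Z) = 45*((21/(-52) + 36/(-21)) - 80) = 45*((21*(-1/52) + 36*(-1/21)) - 80) = 45*((-21/52 - 12/7) - 80) = 45*(-771/364 - 80) = 45*(-29891/364) = -1345095/364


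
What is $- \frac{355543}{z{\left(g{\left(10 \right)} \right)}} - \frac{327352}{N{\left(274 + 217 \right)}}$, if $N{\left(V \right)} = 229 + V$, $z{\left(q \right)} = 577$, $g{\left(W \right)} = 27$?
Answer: $- \frac{55609133}{51930} \approx -1070.8$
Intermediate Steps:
$- \frac{355543}{z{\left(g{\left(10 \right)} \right)}} - \frac{327352}{N{\left(274 + 217 \right)}} = - \frac{355543}{577} - \frac{327352}{229 + \left(274 + 217\right)} = \left(-355543\right) \frac{1}{577} - \frac{327352}{229 + 491} = - \frac{355543}{577} - \frac{327352}{720} = - \frac{355543}{577} - \frac{40919}{90} = - \frac{55609133}{51930}$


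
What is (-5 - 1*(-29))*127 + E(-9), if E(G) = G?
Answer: 3039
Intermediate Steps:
(-5 - 1*(-29))*127 + E(-9) = (-5 - 1*(-29))*127 - 9 = (-5 + 29)*127 - 9 = 24*127 - 9 = 3048 - 9 = 3039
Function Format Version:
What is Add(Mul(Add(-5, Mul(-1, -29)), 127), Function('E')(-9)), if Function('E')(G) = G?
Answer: 3039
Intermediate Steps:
Add(Mul(Add(-5, Mul(-1, -29)), 127), Function('E')(-9)) = Add(Mul(Add(-5, Mul(-1, -29)), 127), -9) = Add(Mul(Add(-5, 29), 127), -9) = Add(Mul(24, 127), -9) = Add(3048, -9) = 3039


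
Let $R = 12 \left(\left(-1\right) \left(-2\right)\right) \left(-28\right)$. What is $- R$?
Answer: $672$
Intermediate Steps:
$R = -672$ ($R = 12 \cdot 2 \left(-28\right) = 24 \left(-28\right) = -672$)
$- R = \left(-1\right) \left(-672\right) = 672$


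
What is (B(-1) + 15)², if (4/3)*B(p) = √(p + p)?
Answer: 1791/8 + 45*I*√2/2 ≈ 223.88 + 31.82*I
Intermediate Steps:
B(p) = 3*√2*√p/4 (B(p) = 3*√(p + p)/4 = 3*√(2*p)/4 = 3*(√2*√p)/4 = 3*√2*√p/4)
(B(-1) + 15)² = (3*√2*√(-1)/4 + 15)² = (3*√2*I/4 + 15)² = (3*I*√2/4 + 15)² = (15 + 3*I*√2/4)²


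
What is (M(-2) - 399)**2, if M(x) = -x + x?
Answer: 159201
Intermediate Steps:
M(x) = 0
(M(-2) - 399)**2 = (0 - 399)**2 = (-399)**2 = 159201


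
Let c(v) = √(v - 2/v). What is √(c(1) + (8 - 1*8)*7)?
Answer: (-1)^(¼) ≈ 0.70711 + 0.70711*I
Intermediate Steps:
√(c(1) + (8 - 1*8)*7) = √(√(1 - 2/1) + (8 - 1*8)*7) = √(√(1 - 2*1) + (8 - 8)*7) = √(√(1 - 2) + 0*7) = √(√(-1) + 0) = √(I + 0) = √I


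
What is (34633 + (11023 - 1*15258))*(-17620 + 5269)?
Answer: -375445698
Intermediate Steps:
(34633 + (11023 - 1*15258))*(-17620 + 5269) = (34633 + (11023 - 15258))*(-12351) = (34633 - 4235)*(-12351) = 30398*(-12351) = -375445698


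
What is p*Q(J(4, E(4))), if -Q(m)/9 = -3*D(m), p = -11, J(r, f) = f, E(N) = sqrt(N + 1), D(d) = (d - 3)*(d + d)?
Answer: -2970 + 1782*sqrt(5) ≈ 1014.7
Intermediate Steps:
D(d) = 2*d*(-3 + d) (D(d) = (-3 + d)*(2*d) = 2*d*(-3 + d))
E(N) = sqrt(1 + N)
Q(m) = 54*m*(-3 + m) (Q(m) = -(-27)*2*m*(-3 + m) = -(-54)*m*(-3 + m) = 54*m*(-3 + m))
p*Q(J(4, E(4))) = -594*sqrt(1 + 4)*(-3 + sqrt(1 + 4)) = -594*sqrt(5)*(-3 + sqrt(5))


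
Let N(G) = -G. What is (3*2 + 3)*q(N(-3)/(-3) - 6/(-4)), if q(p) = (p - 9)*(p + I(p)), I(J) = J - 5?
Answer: 306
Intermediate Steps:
I(J) = -5 + J
q(p) = (-9 + p)*(-5 + 2*p) (q(p) = (p - 9)*(p + (-5 + p)) = (-9 + p)*(-5 + 2*p))
(3*2 + 3)*q(N(-3)/(-3) - 6/(-4)) = (3*2 + 3)*(45 - 23*(-1*(-3)/(-3) - 6/(-4)) + 2*(-1*(-3)/(-3) - 6/(-4))²) = (6 + 3)*(45 - 23*(3*(-⅓) - 6*(-¼)) + 2*(3*(-⅓) - 6*(-¼))²) = 9*(45 - 23*(-1 + 3/2) + 2*(-1 + 3/2)²) = 9*(45 - 23*½ + 2*(½)²) = 9*(45 - 23/2 + 2*(¼)) = 9*(45 - 23/2 + ½) = 9*34 = 306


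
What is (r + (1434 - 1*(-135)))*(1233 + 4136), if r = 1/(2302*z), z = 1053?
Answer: 1570748616395/186462 ≈ 8.4240e+6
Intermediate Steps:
r = 1/2424006 (r = 1/(2302*1053) = (1/2302)*(1/1053) = 1/2424006 ≈ 4.1254e-7)
(r + (1434 - 1*(-135)))*(1233 + 4136) = (1/2424006 + (1434 - 1*(-135)))*(1233 + 4136) = (1/2424006 + (1434 + 135))*5369 = (1/2424006 + 1569)*5369 = (3803265415/2424006)*5369 = 1570748616395/186462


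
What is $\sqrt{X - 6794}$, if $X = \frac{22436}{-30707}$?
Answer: $\frac{9 i \sqrt{79097362918}}{30707} \approx 82.43 i$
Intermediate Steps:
$X = - \frac{22436}{30707}$ ($X = 22436 \left(- \frac{1}{30707}\right) = - \frac{22436}{30707} \approx -0.73065$)
$\sqrt{X - 6794} = \sqrt{- \frac{22436}{30707} - 6794} = \sqrt{- \frac{208645794}{30707}} = \frac{9 i \sqrt{79097362918}}{30707}$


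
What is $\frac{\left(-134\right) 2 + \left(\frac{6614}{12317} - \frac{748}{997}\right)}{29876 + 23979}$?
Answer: $- \frac{658734418}{132268407779} \approx -0.0049803$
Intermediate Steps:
$\frac{\left(-134\right) 2 + \left(\frac{6614}{12317} - \frac{748}{997}\right)}{29876 + 23979} = \frac{-268 + \left(6614 \cdot \frac{1}{12317} - \frac{748}{997}\right)}{53855} = \left(-268 + \left(\frac{6614}{12317} - \frac{748}{997}\right)\right) \frac{1}{53855} = \left(-268 - \frac{2618958}{12280049}\right) \frac{1}{53855} = \left(- \frac{3293672090}{12280049}\right) \frac{1}{53855} = - \frac{658734418}{132268407779}$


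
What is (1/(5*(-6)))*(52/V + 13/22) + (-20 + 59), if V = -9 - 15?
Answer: 19331/495 ≈ 39.053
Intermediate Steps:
V = -24
(1/(5*(-6)))*(52/V + 13/22) + (-20 + 59) = (1/(5*(-6)))*(52/(-24) + 13/22) + (-20 + 59) = (1/(-30))*(52*(-1/24) + 13*(1/22)) + 39 = (1*(-1/30))*(-13/6 + 13/22) + 39 = -1/30*(-52/33) + 39 = 26/495 + 39 = 19331/495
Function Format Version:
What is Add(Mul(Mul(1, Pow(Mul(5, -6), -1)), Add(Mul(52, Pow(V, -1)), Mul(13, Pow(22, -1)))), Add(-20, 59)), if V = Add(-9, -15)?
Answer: Rational(19331, 495) ≈ 39.053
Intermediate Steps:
V = -24
Add(Mul(Mul(1, Pow(Mul(5, -6), -1)), Add(Mul(52, Pow(V, -1)), Mul(13, Pow(22, -1)))), Add(-20, 59)) = Add(Mul(Mul(1, Pow(Mul(5, -6), -1)), Add(Mul(52, Pow(-24, -1)), Mul(13, Pow(22, -1)))), Add(-20, 59)) = Add(Mul(Mul(1, Pow(-30, -1)), Add(Mul(52, Rational(-1, 24)), Mul(13, Rational(1, 22)))), 39) = Add(Mul(Mul(1, Rational(-1, 30)), Add(Rational(-13, 6), Rational(13, 22))), 39) = Add(Mul(Rational(-1, 30), Rational(-52, 33)), 39) = Add(Rational(26, 495), 39) = Rational(19331, 495)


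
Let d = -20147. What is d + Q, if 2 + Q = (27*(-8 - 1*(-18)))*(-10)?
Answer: -22849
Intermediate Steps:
Q = -2702 (Q = -2 + (27*(-8 - 1*(-18)))*(-10) = -2 + (27*(-8 + 18))*(-10) = -2 + (27*10)*(-10) = -2 + 270*(-10) = -2 - 2700 = -2702)
d + Q = -20147 - 2702 = -22849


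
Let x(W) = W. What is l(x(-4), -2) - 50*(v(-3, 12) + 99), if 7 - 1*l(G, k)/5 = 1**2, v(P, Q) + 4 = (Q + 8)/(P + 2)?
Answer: -3720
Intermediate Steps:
v(P, Q) = -4 + (8 + Q)/(2 + P) (v(P, Q) = -4 + (Q + 8)/(P + 2) = -4 + (8 + Q)/(2 + P))
l(G, k) = 30 (l(G, k) = 35 - 5*1**2 = 35 - 5*1 = 35 - 5 = 30)
l(x(-4), -2) - 50*(v(-3, 12) + 99) = 30 - 50*((12 - 4*(-3))/(2 - 3) + 99) = 30 - 50*((12 + 12)/(-1) + 99) = 30 - 50*(-1*24 + 99) = 30 - 50*(-24 + 99) = 30 - 50*75 = 30 - 3750 = -3720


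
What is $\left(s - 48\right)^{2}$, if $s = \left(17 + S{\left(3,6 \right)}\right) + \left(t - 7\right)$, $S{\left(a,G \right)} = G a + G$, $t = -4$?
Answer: $324$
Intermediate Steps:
$S{\left(a,G \right)} = G + G a$
$s = 30$ ($s = \left(17 + 6 \left(1 + 3\right)\right) - 11 = \left(17 + 6 \cdot 4\right) - 11 = \left(17 + 24\right) - 11 = 41 - 11 = 30$)
$\left(s - 48\right)^{2} = \left(30 - 48\right)^{2} = \left(-18\right)^{2} = 324$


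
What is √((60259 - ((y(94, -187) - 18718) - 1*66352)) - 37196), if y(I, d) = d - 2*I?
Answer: 2*√27127 ≈ 329.41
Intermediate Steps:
√((60259 - ((y(94, -187) - 18718) - 1*66352)) - 37196) = √((60259 - (((-187 - 2*94) - 18718) - 1*66352)) - 37196) = √((60259 - (((-187 - 188) - 18718) - 66352)) - 37196) = √((60259 - ((-375 - 18718) - 66352)) - 37196) = √((60259 - (-19093 - 66352)) - 37196) = √((60259 - 1*(-85445)) - 37196) = √((60259 + 85445) - 37196) = √(145704 - 37196) = √108508 = 2*√27127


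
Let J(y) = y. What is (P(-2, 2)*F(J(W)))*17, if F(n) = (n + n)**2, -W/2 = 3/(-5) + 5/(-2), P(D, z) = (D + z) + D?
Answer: -130696/25 ≈ -5227.8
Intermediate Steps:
P(D, z) = z + 2*D
W = 31/5 (W = -2*(3/(-5) + 5/(-2)) = -2*(3*(-1/5) + 5*(-1/2)) = -2*(-3/5 - 5/2) = -2*(-31/10) = 31/5 ≈ 6.2000)
F(n) = 4*n**2 (F(n) = (2*n)**2 = 4*n**2)
(P(-2, 2)*F(J(W)))*17 = ((2 + 2*(-2))*(4*(31/5)**2))*17 = ((2 - 4)*(4*(961/25)))*17 = -2*3844/25*17 = -7688/25*17 = -130696/25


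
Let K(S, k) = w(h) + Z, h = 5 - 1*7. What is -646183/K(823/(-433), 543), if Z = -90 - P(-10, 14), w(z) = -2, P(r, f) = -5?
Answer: 646183/87 ≈ 7427.4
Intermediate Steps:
h = -2 (h = 5 - 7 = -2)
Z = -85 (Z = -90 - 1*(-5) = -90 + 5 = -85)
K(S, k) = -87 (K(S, k) = -2 - 85 = -87)
-646183/K(823/(-433), 543) = -646183/(-87) = -646183*(-1/87) = 646183/87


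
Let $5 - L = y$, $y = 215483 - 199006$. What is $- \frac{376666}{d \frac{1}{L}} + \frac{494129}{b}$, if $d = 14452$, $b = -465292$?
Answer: $\frac{721717562423619}{1681099996} \approx 4.2931 \cdot 10^{5}$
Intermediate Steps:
$y = 16477$
$L = -16472$ ($L = 5 - 16477 = -16472$)
$- \frac{376666}{d \frac{1}{L}} + \frac{494129}{b} = - \frac{376666}{14452 \frac{1}{-16472}} + \frac{494129}{-465292} = - \frac{376666}{14452 \left(- \frac{1}{16472}\right)} + 494129 \left(- \frac{1}{465292}\right) = - \frac{376666}{- \frac{3613}{4118}} - \frac{494129}{465292} = \left(-376666\right) \left(- \frac{4118}{3613}\right) - \frac{494129}{465292} = \frac{1551110588}{3613} - \frac{494129}{465292} = \frac{721717562423619}{1681099996}$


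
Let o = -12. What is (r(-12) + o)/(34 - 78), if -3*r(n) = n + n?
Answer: 1/11 ≈ 0.090909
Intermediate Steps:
r(n) = -2*n/3 (r(n) = -(n + n)/3 = -2*n/3)
(r(-12) + o)/(34 - 78) = (-⅔*(-12) - 12)/(34 - 78) = (8 - 12)/(-44) = -4*(-1/44) = 1/11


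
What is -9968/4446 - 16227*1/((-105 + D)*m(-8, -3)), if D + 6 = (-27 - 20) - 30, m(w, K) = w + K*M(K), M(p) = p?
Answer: 35135629/417924 ≈ 84.072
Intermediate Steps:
m(w, K) = w + K² (m(w, K) = w + K*K = w + K²)
D = -83 (D = -6 + ((-27 - 20) - 30) = -6 + (-47 - 30) = -6 - 77 = -83)
-9968/4446 - 16227*1/((-105 + D)*m(-8, -3)) = -9968/4446 - 16227*1/((-105 - 83)*(-8 + (-3)²)) = -9968*1/4446 - 16227*(-1/(188*(-8 + 9))) = -4984/2223 - 16227/(1*(-188)) = -4984/2223 - 16227/(-188) = -4984/2223 - 16227*(-1/188) = -4984/2223 + 16227/188 = 35135629/417924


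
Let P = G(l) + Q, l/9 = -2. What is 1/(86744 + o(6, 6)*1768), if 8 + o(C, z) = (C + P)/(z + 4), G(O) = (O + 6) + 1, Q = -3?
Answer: 5/355928 ≈ 1.4048e-5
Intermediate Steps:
l = -18 (l = 9*(-2) = -18)
G(O) = 7 + O (G(O) = (6 + O) + 1 = 7 + O)
P = -14 (P = (7 - 18) - 3 = -11 - 3 = -14)
o(C, z) = -8 + (-14 + C)/(4 + z) (o(C, z) = -8 + (C - 14)/(z + 4) = -8 + (-14 + C)/(4 + z))
1/(86744 + o(6, 6)*1768) = 1/(86744 + ((-46 + 6 - 8*6)/(4 + 6))*1768) = 1/(86744 + ((-46 + 6 - 48)/10)*1768) = 1/(86744 + ((⅒)*(-88))*1768) = 1/(86744 - 44/5*1768) = 1/(86744 - 77792/5) = 1/(355928/5) = 5/355928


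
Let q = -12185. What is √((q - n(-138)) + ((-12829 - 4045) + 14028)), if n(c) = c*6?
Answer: I*√14203 ≈ 119.18*I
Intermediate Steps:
n(c) = 6*c
√((q - n(-138)) + ((-12829 - 4045) + 14028)) = √((-12185 - 6*(-138)) + ((-12829 - 4045) + 14028)) = √((-12185 - 1*(-828)) + (-16874 + 14028)) = √((-12185 + 828) - 2846) = √(-11357 - 2846) = √(-14203) = I*√14203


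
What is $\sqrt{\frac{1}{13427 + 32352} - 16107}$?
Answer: $\frac{4 i \sqrt{2109731944513}}{45779} \approx 126.91 i$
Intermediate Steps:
$\sqrt{\frac{1}{13427 + 32352} - 16107} = \sqrt{\frac{1}{45779} - 16107} = \sqrt{- \frac{737362352}{45779}} = \frac{4 i \sqrt{2109731944513}}{45779}$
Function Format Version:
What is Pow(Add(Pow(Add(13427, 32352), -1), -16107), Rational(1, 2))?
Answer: Mul(Rational(4, 45779), I, Pow(2109731944513, Rational(1, 2))) ≈ Mul(126.91, I)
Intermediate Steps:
Pow(Add(Pow(Add(13427, 32352), -1), -16107), Rational(1, 2)) = Pow(Add(Pow(45779, -1), -16107), Rational(1, 2)) = Pow(Add(Rational(1, 45779), -16107), Rational(1, 2)) = Pow(Rational(-737362352, 45779), Rational(1, 2)) = Mul(Rational(4, 45779), I, Pow(2109731944513, Rational(1, 2)))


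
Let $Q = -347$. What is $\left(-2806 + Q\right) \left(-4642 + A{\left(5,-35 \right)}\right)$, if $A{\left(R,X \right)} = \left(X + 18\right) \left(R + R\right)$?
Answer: $15172236$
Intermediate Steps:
$A{\left(R,X \right)} = 2 R \left(18 + X\right)$ ($A{\left(R,X \right)} = \left(18 + X\right) 2 R = 2 R \left(18 + X\right)$)
$\left(-2806 + Q\right) \left(-4642 + A{\left(5,-35 \right)}\right) = \left(-2806 - 347\right) \left(-4642 + 2 \cdot 5 \left(18 - 35\right)\right) = - 3153 \left(-4642 + 2 \cdot 5 \left(-17\right)\right) = - 3153 \left(-4642 - 170\right) = \left(-3153\right) \left(-4812\right) = 15172236$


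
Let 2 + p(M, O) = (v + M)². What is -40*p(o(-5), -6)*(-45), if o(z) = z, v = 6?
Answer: -1800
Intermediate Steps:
p(M, O) = -2 + (6 + M)²
-40*p(o(-5), -6)*(-45) = -40*(-2 + (6 - 5)²)*(-45) = -40*(-2 + 1²)*(-45) = -40*(-2 + 1)*(-45) = -40*(-1)*(-45) = 40*(-45) = -1800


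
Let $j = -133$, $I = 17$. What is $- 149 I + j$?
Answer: $-2666$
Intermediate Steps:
$- 149 I + j = \left(-149\right) 17 - 133 = -2533 - 133 = -2666$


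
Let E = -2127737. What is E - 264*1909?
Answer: -2631713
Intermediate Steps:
E - 264*1909 = -2127737 - 264*1909 = -2127737 - 1*503976 = -2127737 - 503976 = -2631713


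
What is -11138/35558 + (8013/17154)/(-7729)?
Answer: -246166223827/785732628738 ≈ -0.31330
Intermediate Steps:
-11138/35558 + (8013/17154)/(-7729) = -11138*1/35558 + (8013*(1/17154))*(-1/7729) = -5569/17779 + (2671/5718)*(-1/7729) = -5569/17779 - 2671/44194422 = -246166223827/785732628738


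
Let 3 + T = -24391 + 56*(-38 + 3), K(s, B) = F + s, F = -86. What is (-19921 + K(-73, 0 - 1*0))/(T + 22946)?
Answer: 1255/213 ≈ 5.8920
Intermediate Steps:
K(s, B) = -86 + s
T = -26354 (T = -3 + (-24391 + 56*(-38 + 3)) = -3 + (-24391 + 56*(-35)) = -3 + (-24391 - 1960) = -3 - 26351 = -26354)
(-19921 + K(-73, 0 - 1*0))/(T + 22946) = (-19921 + (-86 - 73))/(-26354 + 22946) = (-19921 - 159)/(-3408) = -20080*(-1/3408) = 1255/213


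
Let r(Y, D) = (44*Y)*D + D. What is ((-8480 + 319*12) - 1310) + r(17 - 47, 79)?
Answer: -110163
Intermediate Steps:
r(Y, D) = D + 44*D*Y (r(Y, D) = 44*D*Y + D = D + 44*D*Y)
((-8480 + 319*12) - 1310) + r(17 - 47, 79) = ((-8480 + 319*12) - 1310) + 79*(1 + 44*(17 - 47)) = ((-8480 + 3828) - 1310) + 79*(1 + 44*(-30)) = (-4652 - 1310) + 79*(1 - 1320) = -5962 + 79*(-1319) = -5962 - 104201 = -110163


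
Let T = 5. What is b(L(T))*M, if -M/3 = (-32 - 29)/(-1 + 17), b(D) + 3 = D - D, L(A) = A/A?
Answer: -549/16 ≈ -34.313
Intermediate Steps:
L(A) = 1
b(D) = -3 (b(D) = -3 + (D - D) = -3 + 0 = -3)
M = 183/16 (M = -3*(-32 - 29)/(-1 + 17) = -(-183)/16 = -3*(-61/16) = 183/16 ≈ 11.438)
b(L(T))*M = -3*183/16 = -549/16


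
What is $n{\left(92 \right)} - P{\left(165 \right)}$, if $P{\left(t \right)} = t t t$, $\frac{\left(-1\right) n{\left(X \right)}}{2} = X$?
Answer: $-4492309$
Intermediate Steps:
$n{\left(X \right)} = - 2 X$
$P{\left(t \right)} = t^{3}$ ($P{\left(t \right)} = t^{2} t = t^{3}$)
$n{\left(92 \right)} - P{\left(165 \right)} = \left(-2\right) 92 - 165^{3} = -184 - 4492125 = -4492309$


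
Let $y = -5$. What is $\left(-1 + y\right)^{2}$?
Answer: $36$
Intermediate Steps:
$\left(-1 + y\right)^{2} = \left(-1 - 5\right)^{2} = \left(-6\right)^{2} = 36$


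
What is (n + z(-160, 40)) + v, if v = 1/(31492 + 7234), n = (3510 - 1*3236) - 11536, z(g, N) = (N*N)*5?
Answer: -126324211/38726 ≈ -3262.0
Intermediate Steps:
z(g, N) = 5*N**2 (z(g, N) = N**2*5 = 5*N**2)
n = -11262 (n = (3510 - 3236) - 11536 = 274 - 11536 = -11262)
v = 1/38726 ≈ 2.5822e-5
(n + z(-160, 40)) + v = (-11262 + 5*40**2) + 1/38726 = (-11262 + 5*1600) + 1/38726 = (-11262 + 8000) + 1/38726 = -3262 + 1/38726 = -126324211/38726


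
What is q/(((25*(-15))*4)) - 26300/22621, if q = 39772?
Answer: -234783103/8482875 ≈ -27.677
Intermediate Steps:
q/(((25*(-15))*4)) - 26300/22621 = 39772/(((25*(-15))*4)) - 26300/22621 = 39772/((-375*4)) - 26300*1/22621 = 39772/(-1500) - 26300/22621 = 39772*(-1/1500) - 26300/22621 = -9943/375 - 26300/22621 = -234783103/8482875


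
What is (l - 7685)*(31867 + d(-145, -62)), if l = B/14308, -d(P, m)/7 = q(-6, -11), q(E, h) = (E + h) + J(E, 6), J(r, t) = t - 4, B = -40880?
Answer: -1720573180/7 ≈ -2.4580e+8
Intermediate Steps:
J(r, t) = -4 + t
q(E, h) = 2 + E + h (q(E, h) = (E + h) + (-4 + 6) = (E + h) + 2 = 2 + E + h)
d(P, m) = 105 (d(P, m) = -7*(2 - 6 - 11) = -7*(-15) = 105)
l = -20/7 (l = -40880/14308 = -40880*1/14308 = -20/7 ≈ -2.8571)
(l - 7685)*(31867 + d(-145, -62)) = (-20/7 - 7685)*(31867 + 105) = -53815/7*31972 = -1720573180/7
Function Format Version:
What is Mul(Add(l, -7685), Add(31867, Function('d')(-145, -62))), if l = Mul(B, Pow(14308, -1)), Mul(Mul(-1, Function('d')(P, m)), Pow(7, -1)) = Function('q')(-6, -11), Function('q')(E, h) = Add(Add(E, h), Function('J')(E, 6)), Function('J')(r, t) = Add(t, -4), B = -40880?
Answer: Rational(-1720573180, 7) ≈ -2.4580e+8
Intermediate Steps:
Function('J')(r, t) = Add(-4, t)
Function('q')(E, h) = Add(2, E, h) (Function('q')(E, h) = Add(Add(E, h), Add(-4, 6)) = Add(Add(E, h), 2) = Add(2, E, h))
Function('d')(P, m) = 105 (Function('d')(P, m) = Mul(-7, Add(2, -6, -11)) = Mul(-7, -15) = 105)
l = Rational(-20, 7) (l = Mul(-40880, Pow(14308, -1)) = Mul(-40880, Rational(1, 14308)) = Rational(-20, 7) ≈ -2.8571)
Mul(Add(l, -7685), Add(31867, Function('d')(-145, -62))) = Mul(Add(Rational(-20, 7), -7685), Add(31867, 105)) = Mul(Rational(-53815, 7), 31972) = Rational(-1720573180, 7)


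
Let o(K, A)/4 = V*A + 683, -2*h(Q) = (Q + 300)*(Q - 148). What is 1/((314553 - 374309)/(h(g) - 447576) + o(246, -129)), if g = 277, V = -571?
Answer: 969585/288323671792 ≈ 3.3628e-6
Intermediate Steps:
h(Q) = -(-148 + Q)*(300 + Q)/2 (h(Q) = -(Q + 300)*(Q - 148)/2 = -(300 + Q)*(-148 + Q)/2 = -(-148 + Q)*(300 + Q)/2)
o(K, A) = 2732 - 2284*A (o(K, A) = 4*(-571*A + 683) = 4*(683 - 571*A) = 2732 - 2284*A)
1/((314553 - 374309)/(h(g) - 447576) + o(246, -129)) = 1/((314553 - 374309)/((22200 - 76*277 - ½*277²) - 447576) + (2732 - 2284*(-129))) = 1/(-59756/((22200 - 21052 - ½*76729) - 447576) + (2732 + 294636)) = 1/(-59756/((22200 - 21052 - 76729/2) - 447576) + 297368) = 1/(-59756/(-74433/2 - 447576) + 297368) = 1/(-59756/(-969585/2) + 297368) = 1/(-59756*(-2/969585) + 297368) = 1/(119512/969585 + 297368) = 1/(288323671792/969585) = 969585/288323671792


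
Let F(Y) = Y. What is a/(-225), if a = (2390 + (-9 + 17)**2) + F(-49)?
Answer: -481/45 ≈ -10.689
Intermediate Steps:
a = 2405 (a = (2390 + (-9 + 17)**2) - 49 = (2390 + 8**2) - 49 = (2390 + 64) - 49 = 2454 - 49 = 2405)
a/(-225) = 2405/(-225) = -1/225*2405 = -481/45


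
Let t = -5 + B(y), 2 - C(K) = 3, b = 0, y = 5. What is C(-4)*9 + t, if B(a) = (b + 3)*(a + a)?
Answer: 16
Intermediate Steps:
B(a) = 6*a (B(a) = (0 + 3)*(a + a) = 3*(2*a) = 6*a)
C(K) = -1 (C(K) = 2 - 1*3 = 2 - 3 = -1)
t = 25 (t = -5 + 6*5 = -5 + 30 = 25)
C(-4)*9 + t = -1*9 + 25 = -9 + 25 = 16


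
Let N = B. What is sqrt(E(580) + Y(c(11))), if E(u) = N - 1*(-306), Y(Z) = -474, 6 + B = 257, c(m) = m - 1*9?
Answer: sqrt(83) ≈ 9.1104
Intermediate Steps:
c(m) = -9 + m (c(m) = m - 9 = -9 + m)
B = 251 (B = -6 + 257 = 251)
N = 251
E(u) = 557 (E(u) = 251 - 1*(-306) = 251 + 306 = 557)
sqrt(E(580) + Y(c(11))) = sqrt(557 - 474) = sqrt(83)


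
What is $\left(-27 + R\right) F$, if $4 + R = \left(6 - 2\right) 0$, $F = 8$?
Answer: $-248$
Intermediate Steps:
$R = -4$ ($R = -4 + \left(6 - 2\right) 0 = -4 + 4 \cdot 0 = -4 + 0 = -4$)
$\left(-27 + R\right) F = \left(-27 - 4\right) 8 = \left(-31\right) 8 = -248$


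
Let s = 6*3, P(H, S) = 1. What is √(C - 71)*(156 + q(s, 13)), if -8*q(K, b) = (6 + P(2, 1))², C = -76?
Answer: 8393*I*√3/8 ≈ 1817.1*I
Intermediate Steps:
s = 18
q(K, b) = -49/8 (q(K, b) = -(6 + 1)²/8 = -⅛*7² = -⅛*49 = -49/8)
√(C - 71)*(156 + q(s, 13)) = √(-76 - 71)*(156 - 49/8) = √(-147)*(1199/8) = (7*I*√3)*(1199/8) = 8393*I*√3/8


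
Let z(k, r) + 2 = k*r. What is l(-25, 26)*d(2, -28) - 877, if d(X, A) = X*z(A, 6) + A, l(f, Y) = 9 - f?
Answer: -13389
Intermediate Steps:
z(k, r) = -2 + k*r
d(X, A) = A + X*(-2 + 6*A) (d(X, A) = X*(-2 + A*6) + A = X*(-2 + 6*A) + A = A + X*(-2 + 6*A))
l(-25, 26)*d(2, -28) - 877 = (9 - 1*(-25))*(-28 + 2*2*(-1 + 3*(-28))) - 877 = (9 + 25)*(-28 + 2*2*(-1 - 84)) - 877 = 34*(-28 + 2*2*(-85)) - 877 = 34*(-28 - 340) - 877 = 34*(-368) - 877 = -12512 - 877 = -13389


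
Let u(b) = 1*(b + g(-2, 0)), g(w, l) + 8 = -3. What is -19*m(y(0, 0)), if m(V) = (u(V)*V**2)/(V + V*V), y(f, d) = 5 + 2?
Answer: 133/2 ≈ 66.500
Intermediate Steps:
g(w, l) = -11 (g(w, l) = -8 - 3 = -11)
y(f, d) = 7
u(b) = -11 + b (u(b) = 1*(b - 11) = 1*(-11 + b) = -11 + b)
m(V) = V**2*(-11 + V)/(V + V**2) (m(V) = ((-11 + V)*V**2)/(V + V*V) = (V**2*(-11 + V))/(V + V**2) = V**2*(-11 + V)/(V + V**2))
-19*m(y(0, 0)) = -133*(-11 + 7)/(1 + 7) = -133*(-4)/8 = -19*(-7/2) = 133/2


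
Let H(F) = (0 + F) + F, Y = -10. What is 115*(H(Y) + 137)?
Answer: 13455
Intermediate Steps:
H(F) = 2*F (H(F) = F + F = 2*F)
115*(H(Y) + 137) = 115*(2*(-10) + 137) = 115*(-20 + 137) = 115*117 = 13455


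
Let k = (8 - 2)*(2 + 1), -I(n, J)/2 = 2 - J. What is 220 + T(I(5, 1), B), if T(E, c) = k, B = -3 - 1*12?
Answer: 238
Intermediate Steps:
B = -15 (B = -3 - 12 = -15)
I(n, J) = -4 + 2*J (I(n, J) = -2*(2 - J) = -4 + 2*J)
k = 18 (k = 6*3 = 18)
T(E, c) = 18
220 + T(I(5, 1), B) = 220 + 18 = 238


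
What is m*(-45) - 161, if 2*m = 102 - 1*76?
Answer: -746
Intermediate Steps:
m = 13 (m = (102 - 1*76)/2 = (102 - 76)/2 = (½)*26 = 13)
m*(-45) - 161 = 13*(-45) - 161 = -585 - 161 = -746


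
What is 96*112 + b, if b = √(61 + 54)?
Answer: 10752 + √115 ≈ 10763.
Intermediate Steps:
b = √115 ≈ 10.724
96*112 + b = 96*112 + √115 = 10752 + √115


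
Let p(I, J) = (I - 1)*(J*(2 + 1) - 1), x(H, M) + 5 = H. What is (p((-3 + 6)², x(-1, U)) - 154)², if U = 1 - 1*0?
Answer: 93636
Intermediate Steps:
U = 1 (U = 1 + 0 = 1)
x(H, M) = -5 + H
p(I, J) = (-1 + I)*(-1 + 3*J) (p(I, J) = (-1 + I)*(J*3 - 1) = (-1 + I)*(3*J - 1) = (-1 + I)*(-1 + 3*J))
(p((-3 + 6)², x(-1, U)) - 154)² = ((1 - (-3 + 6)² - 3*(-5 - 1) + 3*(-3 + 6)²*(-5 - 1)) - 154)² = ((1 - 1*3² - 3*(-6) + 3*3²*(-6)) - 154)² = ((1 - 1*9 + 18 + 3*9*(-6)) - 154)² = ((1 - 9 + 18 - 162) - 154)² = (-152 - 154)² = (-306)² = 93636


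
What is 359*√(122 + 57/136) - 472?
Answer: -472 + 359*√566066/68 ≈ 3500.1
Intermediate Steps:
359*√(122 + 57/136) - 472 = 359*√(16649/136) - 472 = 359*(√566066/68) - 472 = 359*√566066/68 - 472 = -472 + 359*√566066/68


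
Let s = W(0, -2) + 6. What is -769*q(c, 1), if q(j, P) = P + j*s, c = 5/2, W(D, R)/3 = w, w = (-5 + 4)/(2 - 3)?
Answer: -36143/2 ≈ -18072.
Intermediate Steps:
w = 1 (w = -1/(-1) = -1*(-1) = 1)
W(D, R) = 3 (W(D, R) = 3*1 = 3)
s = 9 (s = 3 + 6 = 9)
c = 5/2 (c = 5*(½) = 5/2 ≈ 2.5000)
q(j, P) = P + 9*j (q(j, P) = P + j*9 = P + 9*j)
-769*q(c, 1) = -769*(1 + 9*(5/2)) = -769*(1 + 45/2) = -769*47/2 = -36143/2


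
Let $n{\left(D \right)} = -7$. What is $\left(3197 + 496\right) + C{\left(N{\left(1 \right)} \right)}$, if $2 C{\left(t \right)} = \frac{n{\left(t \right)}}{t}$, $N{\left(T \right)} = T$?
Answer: $\frac{7379}{2} \approx 3689.5$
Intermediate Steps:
$C{\left(t \right)} = - \frac{7}{2 t}$ ($C{\left(t \right)} = \frac{\left(-7\right) \frac{1}{t}}{2} = - \frac{7}{2 t}$)
$\left(3197 + 496\right) + C{\left(N{\left(1 \right)} \right)} = \left(3197 + 496\right) - \frac{7}{2 \cdot 1} = 3693 - \frac{7}{2} = \frac{7379}{2}$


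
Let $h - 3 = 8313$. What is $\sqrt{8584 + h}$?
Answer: $130$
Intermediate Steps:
$h = 8316$ ($h = 3 + 8313 = 8316$)
$\sqrt{8584 + h} = \sqrt{8584 + 8316} = \sqrt{16900} = 130$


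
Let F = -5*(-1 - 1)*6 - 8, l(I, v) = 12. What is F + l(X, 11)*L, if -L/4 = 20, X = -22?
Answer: -908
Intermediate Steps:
L = -80 (L = -4*20 = -80)
F = 52 (F = -(-10)*6 - 8 = -5*(-12) - 8 = 60 - 8 = 52)
F + l(X, 11)*L = 52 + 12*(-80) = 52 - 960 = -908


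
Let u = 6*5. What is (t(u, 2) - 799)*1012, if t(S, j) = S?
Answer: -778228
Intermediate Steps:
u = 30
(t(u, 2) - 799)*1012 = (30 - 799)*1012 = -769*1012 = -778228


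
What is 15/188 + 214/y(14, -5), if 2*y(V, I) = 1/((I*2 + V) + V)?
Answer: 1448367/188 ≈ 7704.1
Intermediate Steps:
y(V, I) = 1/(2*(2*I + 2*V)) (y(V, I) = 1/(2*((I*2 + V) + V)) = 1/(2*((2*I + V) + V)) = 1/(2*((V + 2*I) + V)) = 1/(2*(2*I + 2*V)))
15/188 + 214/y(14, -5) = 15/188 + 214/((1/(4*(-5 + 14)))) = 15*(1/188) + 214/(((1/4)/9)) = 15/188 + 214/(((1/4)*(1/9))) = 15/188 + 214/(1/36) = 15/188 + 214*36 = 15/188 + 7704 = 1448367/188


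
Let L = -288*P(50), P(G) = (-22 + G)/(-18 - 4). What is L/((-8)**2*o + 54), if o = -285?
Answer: -96/4763 ≈ -0.020155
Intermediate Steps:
P(G) = 1 - G/22 (P(G) = (-22 + G)/(-22) = (-22 + G)*(-1/22) = 1 - G/22)
L = 4032/11 (L = -288*(1 - 1/22*50) = -288*(1 - 25/11) = -288*(-14/11) = 4032/11 ≈ 366.55)
L/((-8)**2*o + 54) = 4032/(11*((-8)**2*(-285) + 54)) = 4032/(11*(64*(-285) + 54)) = 4032/(11*(-18240 + 54)) = (4032/11)/(-18186) = (4032/11)*(-1/18186) = -96/4763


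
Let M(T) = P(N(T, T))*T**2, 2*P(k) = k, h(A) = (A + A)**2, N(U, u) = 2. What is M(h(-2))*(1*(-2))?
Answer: -512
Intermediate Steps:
h(A) = 4*A**2 (h(A) = (2*A)**2 = 4*A**2)
P(k) = k/2
M(T) = T**2 (M(T) = ((1/2)*2)*T**2 = 1*T**2 = T**2)
M(h(-2))*(1*(-2)) = (4*(-2)**2)**2*(1*(-2)) = (4*4)**2*(-2) = 16**2*(-2) = 256*(-2) = -512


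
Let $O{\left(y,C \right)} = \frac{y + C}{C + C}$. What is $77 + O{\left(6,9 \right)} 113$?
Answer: $\frac{1027}{6} \approx 171.17$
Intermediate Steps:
$O{\left(y,C \right)} = \frac{C + y}{2 C}$
$77 + O{\left(6,9 \right)} 113 = 77 + \frac{9 + 6}{2 \cdot 9} \cdot 113 = 77 + \frac{1}{2} \cdot \frac{1}{9} \cdot 15 \cdot 113 = 77 + \frac{5}{6} \cdot 113 = 77 + \frac{565}{6} = \frac{1027}{6}$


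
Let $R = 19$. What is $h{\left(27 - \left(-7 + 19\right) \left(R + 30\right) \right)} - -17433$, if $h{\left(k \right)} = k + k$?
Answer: $16311$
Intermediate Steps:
$h{\left(k \right)} = 2 k$
$h{\left(27 - \left(-7 + 19\right) \left(R + 30\right) \right)} - -17433 = 2 \left(27 - \left(-7 + 19\right) \left(19 + 30\right)\right) - -17433 = 2 \left(27 - 12 \cdot 49\right) + 17433 = 2 \left(27 - 588\right) + 17433 = 2 \left(-561\right) + 17433 = -1122 + 17433 = 16311$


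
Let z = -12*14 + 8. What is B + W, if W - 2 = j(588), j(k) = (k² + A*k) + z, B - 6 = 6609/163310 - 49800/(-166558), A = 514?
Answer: 1258657306667953/1942899070 ≈ 6.4782e+5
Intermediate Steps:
z = -160 (z = -168 + 8 = -160)
B = 12316938693/1942899070 (B = 6 + (6609/163310 - 49800/(-166558)) = 6 + (6609*(1/163310) - 49800*(-1/166558)) = 6 + (6609/163310 + 24900/83279) = 6 + 659544273/1942899070 = 12316938693/1942899070 ≈ 6.3395)
j(k) = -160 + k² + 514*k (j(k) = (k² + 514*k) - 160 = -160 + k² + 514*k)
W = 647818 (W = 2 + (-160 + 588² + 514*588) = 2 + (-160 + 345744 + 302232) = 2 + 647816 = 647818)
B + W = 12316938693/1942899070 + 647818 = 1258657306667953/1942899070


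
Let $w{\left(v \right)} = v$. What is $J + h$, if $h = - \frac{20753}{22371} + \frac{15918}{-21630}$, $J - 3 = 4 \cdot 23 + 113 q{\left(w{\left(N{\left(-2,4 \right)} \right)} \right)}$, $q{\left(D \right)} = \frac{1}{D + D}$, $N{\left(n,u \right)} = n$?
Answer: $\frac{2999458739}{46084260} \approx 65.086$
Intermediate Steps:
$q{\left(D \right)} = \frac{1}{2 D}$
$J = \frac{267}{4}$ ($J = 3 + \left(4 \cdot 23 + 113 \frac{1}{2 \left(-2\right)}\right) = 3 + \left(92 + 113 \cdot \frac{1}{2} \left(- \frac{1}{2}\right)\right) = 3 + \left(92 + 113 \left(- \frac{1}{4}\right)\right) = 3 + \left(92 - \frac{113}{4}\right) = 3 + \frac{255}{4} = \frac{267}{4} \approx 66.75$)
$h = - \frac{19166404}{11521065}$ ($h = \left(-20753\right) \frac{1}{22371} + 15918 \left(- \frac{1}{21630}\right) = - \frac{20753}{22371} - \frac{379}{515} = - \frac{19166404}{11521065} \approx -1.6636$)
$J + h = \frac{267}{4} - \frac{19166404}{11521065} = \frac{2999458739}{46084260}$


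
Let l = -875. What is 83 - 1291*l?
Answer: 1129708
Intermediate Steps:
83 - 1291*l = 83 - 1291*(-875) = 83 + 1129625 = 1129708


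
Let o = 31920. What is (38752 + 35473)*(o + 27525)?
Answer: 4412305125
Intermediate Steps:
(38752 + 35473)*(o + 27525) = (38752 + 35473)*(31920 + 27525) = 74225*59445 = 4412305125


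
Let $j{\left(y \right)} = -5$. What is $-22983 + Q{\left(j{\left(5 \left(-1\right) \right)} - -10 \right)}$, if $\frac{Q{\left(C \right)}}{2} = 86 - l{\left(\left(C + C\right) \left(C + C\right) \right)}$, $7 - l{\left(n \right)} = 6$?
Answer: $-22813$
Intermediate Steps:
$l{\left(n \right)} = 1$ ($l{\left(n \right)} = 7 - 6 = 1$)
$Q{\left(C \right)} = 170$ ($Q{\left(C \right)} = 2 \left(86 - 1\right) = 2 \cdot 85 = 170$)
$-22983 + Q{\left(j{\left(5 \left(-1\right) \right)} - -10 \right)} = -22983 + 170 = -22813$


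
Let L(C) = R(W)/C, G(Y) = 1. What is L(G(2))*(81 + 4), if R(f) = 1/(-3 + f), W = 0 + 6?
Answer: 85/3 ≈ 28.333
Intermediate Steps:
W = 6
L(C) = 1/(3*C) (L(C) = 1/((-3 + 6)*C) = 1/(3*C))
L(G(2))*(81 + 4) = ((1/3)/1)*(81 + 4) = ((1/3)*1)*85 = (1/3)*85 = 85/3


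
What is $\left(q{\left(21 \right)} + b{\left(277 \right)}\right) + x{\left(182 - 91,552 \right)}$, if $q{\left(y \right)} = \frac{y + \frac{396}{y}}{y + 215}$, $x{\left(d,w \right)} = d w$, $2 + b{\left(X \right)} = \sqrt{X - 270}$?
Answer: $\frac{82980239}{1652} + \sqrt{7} \approx 50233.0$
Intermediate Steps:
$b{\left(X \right)} = -2 + \sqrt{-270 + X}$ ($b{\left(X \right)} = -2 + \sqrt{X - 270} = -2 + \sqrt{-270 + X}$)
$q{\left(y \right)} = \frac{y + \frac{396}{y}}{215 + y}$
$\left(q{\left(21 \right)} + b{\left(277 \right)}\right) + x{\left(182 - 91,552 \right)} = \left(\frac{396 + 21^{2}}{21 \left(215 + 21\right)} - \left(2 - \sqrt{-270 + 277}\right)\right) + \left(182 - 91\right) 552 = \left(\frac{396 + 441}{21 \cdot 236} - \left(2 - \sqrt{7}\right)\right) + 91 \cdot 552 = \left(\frac{1}{21} \cdot \frac{1}{236} \cdot 837 - \left(2 - \sqrt{7}\right)\right) + 50232 = \left(\frac{279}{1652} - \left(2 - \sqrt{7}\right)\right) + 50232 = \left(- \frac{3025}{1652} + \sqrt{7}\right) + 50232 = \frac{82980239}{1652} + \sqrt{7}$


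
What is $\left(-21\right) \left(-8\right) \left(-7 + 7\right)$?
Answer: $0$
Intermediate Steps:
$\left(-21\right) \left(-8\right) \left(-7 + 7\right) = 168 \cdot 0 = 0$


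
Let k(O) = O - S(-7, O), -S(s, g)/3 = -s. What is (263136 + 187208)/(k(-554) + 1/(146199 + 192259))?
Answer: -152422529552/180398113 ≈ -844.92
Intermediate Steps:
S(s, g) = 3*s (S(s, g) = -(-3)*s = 3*s)
k(O) = 21 + O (k(O) = O - 3*(-7) = O - 1*(-21) = O + 21 = 21 + O)
(263136 + 187208)/(k(-554) + 1/(146199 + 192259)) = (263136 + 187208)/((21 - 554) + 1/(146199 + 192259)) = 450344/(-533 + 1/338458) = 450344/(-180398113/338458) = 450344*(-338458/180398113) = -152422529552/180398113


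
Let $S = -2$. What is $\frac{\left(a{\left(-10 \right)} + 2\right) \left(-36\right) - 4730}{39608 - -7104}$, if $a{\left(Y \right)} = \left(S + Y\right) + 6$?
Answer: $- \frac{2293}{23356} \approx -0.098176$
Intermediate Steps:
$a{\left(Y \right)} = 4 + Y$ ($a{\left(Y \right)} = \left(-2 + Y\right) + 6 = 4 + Y$)
$\frac{\left(a{\left(-10 \right)} + 2\right) \left(-36\right) - 4730}{39608 - -7104} = \frac{\left(\left(4 - 10\right) + 2\right) \left(-36\right) - 4730}{39608 - -7104} = \frac{\left(-6 + 2\right) \left(-36\right) - 4730}{39608 + 7104} = \frac{\left(-4\right) \left(-36\right) - 4730}{46712} = \left(144 - 4730\right) \frac{1}{46712} = \left(-4586\right) \frac{1}{46712} = - \frac{2293}{23356}$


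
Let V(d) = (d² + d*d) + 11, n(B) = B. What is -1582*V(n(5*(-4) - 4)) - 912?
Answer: -1840778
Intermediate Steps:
V(d) = 11 + 2*d² (V(d) = (d² + d²) + 11 = 2*d² + 11 = 11 + 2*d²)
-1582*V(n(5*(-4) - 4)) - 912 = -1582*(11 + 2*(5*(-4) - 4)²) - 912 = -1582*(11 + 2*(-20 - 4)²) - 912 = -1582*(11 + 2*(-24)²) - 912 = -1582*(11 + 2*576) - 912 = -1582*(11 + 1152) - 912 = -1582*1163 - 912 = -1839866 - 912 = -1840778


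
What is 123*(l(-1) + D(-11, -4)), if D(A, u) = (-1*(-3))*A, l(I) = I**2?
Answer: -3936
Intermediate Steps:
D(A, u) = 3*A
123*(l(-1) + D(-11, -4)) = 123*((-1)**2 + 3*(-11)) = 123*(1 - 33) = 123*(-32) = -3936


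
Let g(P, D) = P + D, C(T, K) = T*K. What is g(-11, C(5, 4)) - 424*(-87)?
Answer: 36897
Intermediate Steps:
C(T, K) = K*T
g(P, D) = D + P
g(-11, C(5, 4)) - 424*(-87) = (4*5 - 11) - 424*(-87) = (20 - 11) + 36888 = 9 + 36888 = 36897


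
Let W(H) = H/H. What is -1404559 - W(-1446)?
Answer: -1404560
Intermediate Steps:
W(H) = 1
-1404559 - W(-1446) = -1404559 - 1*1 = -1404559 - 1 = -1404560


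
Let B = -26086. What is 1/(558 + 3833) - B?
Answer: 114543627/4391 ≈ 26086.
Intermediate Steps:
1/(558 + 3833) - B = 1/(558 + 3833) - 1*(-26086) = 1/4391 + 26086 = 114543627/4391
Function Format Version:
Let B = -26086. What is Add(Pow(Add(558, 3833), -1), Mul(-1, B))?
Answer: Rational(114543627, 4391) ≈ 26086.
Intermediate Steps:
Add(Pow(Add(558, 3833), -1), Mul(-1, B)) = Add(Pow(Add(558, 3833), -1), Mul(-1, -26086)) = Add(Pow(4391, -1), 26086) = Add(Rational(1, 4391), 26086) = Rational(114543627, 4391)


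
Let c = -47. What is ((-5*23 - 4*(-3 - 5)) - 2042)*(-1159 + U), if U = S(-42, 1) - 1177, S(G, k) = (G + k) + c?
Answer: 5151000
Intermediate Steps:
S(G, k) = -47 + G + k (S(G, k) = (G + k) - 47 = -47 + G + k)
U = -1265 (U = (-47 - 42 + 1) - 1177 = -88 - 1177 = -1265)
((-5*23 - 4*(-3 - 5)) - 2042)*(-1159 + U) = ((-5*23 - 4*(-3 - 5)) - 2042)*(-1159 - 1265) = ((-115 - 4*(-8)) - 2042)*(-2424) = ((-115 + 32) - 2042)*(-2424) = (-83 - 2042)*(-2424) = -2125*(-2424) = 5151000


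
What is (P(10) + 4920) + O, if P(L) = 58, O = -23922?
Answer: -18944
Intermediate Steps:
(P(10) + 4920) + O = (58 + 4920) - 23922 = 4978 - 23922 = -18944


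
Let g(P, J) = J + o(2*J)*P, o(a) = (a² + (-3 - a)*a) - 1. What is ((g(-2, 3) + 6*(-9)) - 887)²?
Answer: 810000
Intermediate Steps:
o(a) = -1 + a² + a*(-3 - a) (o(a) = (a² + a*(-3 - a)) - 1 = -1 + a² + a*(-3 - a))
g(P, J) = J + P*(-1 - 6*J) (g(P, J) = J + (-1 - 6*J)*P = J + P*(-1 - 6*J))
((g(-2, 3) + 6*(-9)) - 887)² = (((3 - 1*(-2)*(1 + 6*3)) + 6*(-9)) - 887)² = (((3 - 1*(-2)*(1 + 18)) - 54) - 887)² = (((3 - 1*(-2)*19) - 54) - 887)² = (((3 + 38) - 54) - 887)² = ((41 - 54) - 887)² = (-13 - 887)² = (-900)² = 810000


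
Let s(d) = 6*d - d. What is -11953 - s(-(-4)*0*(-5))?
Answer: -11953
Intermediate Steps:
s(d) = 5*d
-11953 - s(-(-4)*0*(-5)) = -11953 - 5*-(-4)*0*(-5) = -11953 - 5*-1*0*(-5) = -11953 - 5*0*(-5) = -11953 - 5*0 = -11953 - 1*0 = -11953 + 0 = -11953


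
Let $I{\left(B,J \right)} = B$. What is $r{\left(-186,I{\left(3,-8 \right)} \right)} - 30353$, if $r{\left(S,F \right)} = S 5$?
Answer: $-31283$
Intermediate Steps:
$r{\left(S,F \right)} = 5 S$
$r{\left(-186,I{\left(3,-8 \right)} \right)} - 30353 = 5 \left(-186\right) - 30353 = -930 - 30353 = -31283$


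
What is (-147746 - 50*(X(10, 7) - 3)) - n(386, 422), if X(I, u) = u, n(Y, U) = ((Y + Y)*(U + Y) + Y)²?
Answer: -389578350190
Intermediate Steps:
n(Y, U) = (Y + 2*Y*(U + Y))² (n(Y, U) = ((2*Y)*(U + Y) + Y)² = (2*Y*(U + Y) + Y)² = (Y + 2*Y*(U + Y))²)
(-147746 - 50*(X(10, 7) - 3)) - n(386, 422) = (-147746 - 50*(7 - 3)) - 386²*(1 + 2*422 + 2*386)² = (-147746 - 50*4) - 148996*(1 + 844 + 772)² = (-147746 - 1*200) - 148996*1617² = (-147746 - 200) - 148996*2614689 = -147946 - 1*389578202244 = -147946 - 389578202244 = -389578350190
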